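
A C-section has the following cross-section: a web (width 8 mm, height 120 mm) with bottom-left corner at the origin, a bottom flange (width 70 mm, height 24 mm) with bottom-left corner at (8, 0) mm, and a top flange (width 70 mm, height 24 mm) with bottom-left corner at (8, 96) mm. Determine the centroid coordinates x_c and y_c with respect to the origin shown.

web: A = 8 × 120 = 960.00, centroid at (4.00, 60.00).
bottom flange: A = 70 × 24 = 1680.00, centroid at (43.00, 12.00).
top flange: A = 70 × 24 = 1680.00, centroid at (43.00, 108.00).
ΣA = 4320.00 mm², ΣAx_c = 148320.00 mm³, ΣAy_c = 259200.00 mm³.
x_c = 148320.00/4320.00 = 34.33 mm; y_c = 259200.00/4320.00 = 60.00 mm.

x_c = 34.33 mm, y_c = 60.00 mm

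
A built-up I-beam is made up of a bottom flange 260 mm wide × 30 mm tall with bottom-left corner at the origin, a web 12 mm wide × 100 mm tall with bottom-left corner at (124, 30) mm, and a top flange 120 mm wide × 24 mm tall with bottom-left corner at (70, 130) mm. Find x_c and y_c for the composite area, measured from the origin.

Part | A | x̄ᵢ | ȳᵢ | A·x̄ᵢ | A·ȳᵢ
bottom flange | 7800.00 | 130.00 | 15.00 | 1014000.00 | 117000.00
web | 1200.00 | 130.00 | 80.00 | 156000.00 | 96000.00
top flange | 2880.00 | 130.00 | 142.00 | 374400.00 | 408960.00
Σ | 11880.00 |  |  | 1544400.00 | 621960.00
x_c = 1544400.00 / 11880.00 = 130.00 mm
y_c = 621960.00 / 11880.00 = 52.35 mm

x_c = 130.00 mm, y_c = 52.35 mm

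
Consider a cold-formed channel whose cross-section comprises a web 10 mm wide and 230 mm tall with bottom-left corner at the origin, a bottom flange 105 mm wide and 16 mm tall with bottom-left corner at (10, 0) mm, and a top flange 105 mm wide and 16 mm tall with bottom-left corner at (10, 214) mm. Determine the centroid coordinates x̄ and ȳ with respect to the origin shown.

Part | A | x̄ᵢ | ȳᵢ | A·x̄ᵢ | A·ȳᵢ
web | 2300.00 | 5.00 | 115.00 | 11500.00 | 264500.00
bottom flange | 1680.00 | 62.50 | 8.00 | 105000.00 | 13440.00
top flange | 1680.00 | 62.50 | 222.00 | 105000.00 | 372960.00
Σ | 5660.00 |  |  | 221500.00 | 650900.00
x̄ = 221500.00 / 5660.00 = 39.13 mm
ȳ = 650900.00 / 5660.00 = 115.00 mm

x̄ = 39.13 mm, ȳ = 115.00 mm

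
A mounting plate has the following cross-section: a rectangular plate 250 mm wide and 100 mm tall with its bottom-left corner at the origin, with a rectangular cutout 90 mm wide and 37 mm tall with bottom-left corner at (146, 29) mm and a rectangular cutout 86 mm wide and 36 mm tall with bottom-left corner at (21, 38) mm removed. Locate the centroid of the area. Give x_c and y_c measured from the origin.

x_c = 123.34 mm, y_c = 49.45 mm

plate: A = 250 × 100 = 25000.00, centroid at (125.00, 50.00).
hole 1: A = −(90 × 37) = -3330.00, centroid at (191.00, 47.50).
hole 2: A = −(86 × 36) = -3096.00, centroid at (64.00, 56.00).
ΣA = 18574.00 mm²
ΣAx_c = (25000.00)(125.00) + (-3330.00)(191.00) + (-3096.00)(64.00) = 2290826.00 mm³
ΣAy_c = (25000.00)(50.00) + (-3330.00)(47.50) + (-3096.00)(56.00) = 918449.00 mm³
x_c = 2290826.00 / 18574.00 = 123.34 mm
y_c = 918449.00 / 18574.00 = 49.45 mm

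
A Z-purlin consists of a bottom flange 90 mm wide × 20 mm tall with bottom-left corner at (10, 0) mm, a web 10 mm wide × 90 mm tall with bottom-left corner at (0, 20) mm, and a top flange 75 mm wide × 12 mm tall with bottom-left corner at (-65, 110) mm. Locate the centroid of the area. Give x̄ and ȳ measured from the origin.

x̄ = 21.88 mm, ȳ = 50.25 mm

bottom flange: A = 90 × 20 = 1800.00, centroid at (55.00, 10.00).
web: A = 10 × 90 = 900.00, centroid at (5.00, 65.00).
top flange: A = 75 × 12 = 900.00, centroid at (-27.50, 116.00).
ΣA = 3600.00 mm², ΣAx̄ = 78750.00 mm³, ΣAȳ = 180900.00 mm³.
x̄ = 78750.00/3600.00 = 21.88 mm; ȳ = 180900.00/3600.00 = 50.25 mm.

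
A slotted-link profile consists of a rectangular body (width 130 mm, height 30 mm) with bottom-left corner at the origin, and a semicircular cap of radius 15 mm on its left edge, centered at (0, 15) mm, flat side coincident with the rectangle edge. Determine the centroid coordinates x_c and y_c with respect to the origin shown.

Part | A | x̄ᵢ | ȳᵢ | A·x̄ᵢ | A·ȳᵢ
rectangular body | 3900.00 | 65.00 | 15.00 | 253500.00 | 58500.00
semicircular end | 353.43 | -6.37 | 15.00 | -2250.00 | 5301.44
Σ | 4253.43 |  |  | 251250.00 | 63801.44
x_c = 251250.00 / 4253.43 = 59.07 mm
y_c = 63801.44 / 4253.43 = 15.00 mm

x_c = 59.07 mm, y_c = 15.00 mm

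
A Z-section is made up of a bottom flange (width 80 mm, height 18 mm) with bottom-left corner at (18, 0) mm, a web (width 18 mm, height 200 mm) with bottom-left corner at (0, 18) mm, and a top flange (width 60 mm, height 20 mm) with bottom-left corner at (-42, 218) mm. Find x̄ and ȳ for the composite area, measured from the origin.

Part | A | x̄ᵢ | ȳᵢ | A·x̄ᵢ | A·ȳᵢ
bottom flange | 1440.00 | 58.00 | 9.00 | 83520.00 | 12960.00
web | 3600.00 | 9.00 | 118.00 | 32400.00 | 424800.00
top flange | 1200.00 | -12.00 | 228.00 | -14400.00 | 273600.00
Σ | 6240.00 |  |  | 101520.00 | 711360.00
x̄ = 101520.00 / 6240.00 = 16.27 mm
ȳ = 711360.00 / 6240.00 = 114.00 mm

x̄ = 16.27 mm, ȳ = 114.00 mm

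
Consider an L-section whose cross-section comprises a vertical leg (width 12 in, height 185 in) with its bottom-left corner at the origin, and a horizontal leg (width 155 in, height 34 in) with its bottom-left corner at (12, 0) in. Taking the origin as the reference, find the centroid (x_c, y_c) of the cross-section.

x_c = 64.75 in, y_c = 39.38 in

vertical leg: A = 12 × 185 = 2220.00, centroid at (6.00, 92.50).
horizontal leg: A = 155 × 34 = 5270.00, centroid at (89.50, 17.00).
ΣA = 7490.00 in², ΣAx_c = 484985.00 in³, ΣAy_c = 294940.00 in³.
x_c = 484985.00/7490.00 = 64.75 in; y_c = 294940.00/7490.00 = 39.38 in.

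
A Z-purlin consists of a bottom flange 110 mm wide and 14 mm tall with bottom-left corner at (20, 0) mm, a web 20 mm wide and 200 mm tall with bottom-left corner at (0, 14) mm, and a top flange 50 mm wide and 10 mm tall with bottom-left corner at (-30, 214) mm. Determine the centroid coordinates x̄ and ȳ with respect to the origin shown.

x̄ = 25.33 mm, ȳ = 95.41 mm

bottom flange: A = 110 × 14 = 1540.00, centroid at (75.00, 7.00).
web: A = 20 × 200 = 4000.00, centroid at (10.00, 114.00).
top flange: A = 50 × 10 = 500.00, centroid at (-5.00, 219.00).
ΣA = 6040.00 mm²
ΣAx̄ = (1540.00)(75.00) + (4000.00)(10.00) + (500.00)(-5.00) = 153000.00 mm³
ΣAȳ = (1540.00)(7.00) + (4000.00)(114.00) + (500.00)(219.00) = 576280.00 mm³
x̄ = 153000.00 / 6040.00 = 25.33 mm
ȳ = 576280.00 / 6040.00 = 95.41 mm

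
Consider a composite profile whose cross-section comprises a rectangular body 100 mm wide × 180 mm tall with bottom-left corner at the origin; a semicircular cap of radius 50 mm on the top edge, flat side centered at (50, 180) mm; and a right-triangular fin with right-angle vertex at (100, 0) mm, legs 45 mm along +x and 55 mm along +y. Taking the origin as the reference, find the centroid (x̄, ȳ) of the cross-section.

rectangular body: A = 100 × 180 = 18000.00, centroid at (50.00, 90.00).
semicircular top: A = ½π·50² = 3926.99, centroid at (50.00, 201.22).
triangular fin: A = ½·45·55 = 1237.50, centroid at (115.00, 18.33).
ΣA = 23164.49 mm², ΣAx̄ = 1238662.04 mm³, ΣAȳ = 2432879.18 mm³.
x̄ = 1238662.04/23164.49 = 53.47 mm; ȳ = 2432879.18/23164.49 = 105.03 mm.

x̄ = 53.47 mm, ȳ = 105.03 mm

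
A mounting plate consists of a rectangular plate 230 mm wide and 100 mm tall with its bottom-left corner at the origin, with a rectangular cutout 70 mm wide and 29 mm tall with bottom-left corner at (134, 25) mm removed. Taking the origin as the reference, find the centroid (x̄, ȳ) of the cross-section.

plate: A = 230 × 100 = 23000.00, centroid at (115.00, 50.00).
hole: A = −(70 × 29) = -2030.00, centroid at (169.00, 39.50).
ΣA = 20970.00 mm²
ΣAx̄ = (23000.00)(115.00) + (-2030.00)(169.00) = 2301930.00 mm³
ΣAȳ = (23000.00)(50.00) + (-2030.00)(39.50) = 1069815.00 mm³
x̄ = 2301930.00 / 20970.00 = 109.77 mm
ȳ = 1069815.00 / 20970.00 = 51.02 mm

x̄ = 109.77 mm, ȳ = 51.02 mm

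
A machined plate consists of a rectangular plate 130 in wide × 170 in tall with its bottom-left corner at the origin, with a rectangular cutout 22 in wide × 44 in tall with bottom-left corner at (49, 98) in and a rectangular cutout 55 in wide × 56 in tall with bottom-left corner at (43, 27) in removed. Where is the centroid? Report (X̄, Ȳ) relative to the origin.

Part | A | x̄ᵢ | ȳᵢ | A·x̄ᵢ | A·ȳᵢ
plate | 22100.00 | 65.00 | 85.00 | 1436500.00 | 1878500.00
hole 1 | -968.00 | 60.00 | 120.00 | -58080.00 | -116160.00
hole 2 | -3080.00 | 70.50 | 55.00 | -217140.00 | -169400.00
Σ | 18052.00 |  |  | 1161280.00 | 1592940.00
X̄ = 1161280.00 / 18052.00 = 64.33 in
Ȳ = 1592940.00 / 18052.00 = 88.24 in

X̄ = 64.33 in, Ȳ = 88.24 in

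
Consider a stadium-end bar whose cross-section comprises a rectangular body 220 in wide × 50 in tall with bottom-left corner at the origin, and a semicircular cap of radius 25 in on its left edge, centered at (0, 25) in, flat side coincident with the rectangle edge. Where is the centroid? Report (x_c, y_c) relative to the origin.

rectangular body: A = 220 × 50 = 11000.00, centroid at (110.00, 25.00).
semicircular end: A = ½π·25² = 981.75, centroid at (-10.61, 25.00).
ΣA = 11981.75 in², ΣAx_c = 1199583.33 in³, ΣAy_c = 299543.69 in³.
x_c = 1199583.33/11981.75 = 100.12 in; y_c = 299543.69/11981.75 = 25.00 in.

x_c = 100.12 in, y_c = 25.00 in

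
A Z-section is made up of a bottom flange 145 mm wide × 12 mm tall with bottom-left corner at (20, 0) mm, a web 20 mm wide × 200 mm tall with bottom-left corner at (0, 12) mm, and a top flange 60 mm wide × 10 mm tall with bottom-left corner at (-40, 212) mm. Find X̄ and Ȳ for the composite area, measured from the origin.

Part | A | x̄ᵢ | ȳᵢ | A·x̄ᵢ | A·ȳᵢ
bottom flange | 1740.00 | 92.50 | 6.00 | 160950.00 | 10440.00
web | 4000.00 | 10.00 | 112.00 | 40000.00 | 448000.00
top flange | 600.00 | -10.00 | 217.00 | -6000.00 | 130200.00
Σ | 6340.00 |  |  | 194950.00 | 588640.00
X̄ = 194950.00 / 6340.00 = 30.75 mm
Ȳ = 588640.00 / 6340.00 = 92.85 mm

X̄ = 30.75 mm, Ȳ = 92.85 mm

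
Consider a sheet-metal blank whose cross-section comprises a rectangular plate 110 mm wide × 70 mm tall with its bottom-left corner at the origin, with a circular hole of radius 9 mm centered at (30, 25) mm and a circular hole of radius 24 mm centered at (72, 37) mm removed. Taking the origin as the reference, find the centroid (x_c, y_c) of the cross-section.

x_c = 50.67 mm, y_c = 34.81 mm

plate: A = 110 × 70 = 7700.00, centroid at (55.00, 35.00).
hole 1: A = −π·9² = -254.47, centroid at (30.00, 25.00).
hole 2: A = −π·24² = -1809.56, centroid at (72.00, 37.00).
ΣA = 5635.97 mm²
ΣAx_c = (7700.00)(55.00) + (-254.47)(30.00) + (-1809.56)(72.00) = 285577.80 mm³
ΣAy_c = (7700.00)(35.00) + (-254.47)(25.00) + (-1809.56)(37.00) = 196184.65 mm³
x_c = 285577.80 / 5635.97 = 50.67 mm
y_c = 196184.65 / 5635.97 = 34.81 mm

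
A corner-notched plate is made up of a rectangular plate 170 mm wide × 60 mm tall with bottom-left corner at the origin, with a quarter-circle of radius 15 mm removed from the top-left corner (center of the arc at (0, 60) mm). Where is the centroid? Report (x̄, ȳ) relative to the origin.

x̄ = 86.39 mm, ȳ = 29.58 mm

Part | A | x̄ᵢ | ȳᵢ | A·x̄ᵢ | A·ȳᵢ
plate | 10200.00 | 85.00 | 30.00 | 867000.00 | 306000.00
removed quarter-circle | -176.71 | 6.37 | 53.63 | -1125.00 | -9477.88
Σ | 10023.29 |  |  | 865875.00 | 296522.12
x̄ = 865875.00 / 10023.29 = 86.39 mm
ȳ = 296522.12 / 10023.29 = 29.58 mm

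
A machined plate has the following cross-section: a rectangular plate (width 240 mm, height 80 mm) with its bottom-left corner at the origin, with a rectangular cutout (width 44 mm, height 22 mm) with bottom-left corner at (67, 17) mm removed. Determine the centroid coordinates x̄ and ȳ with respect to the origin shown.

plate: A = 240 × 80 = 19200.00, centroid at (120.00, 40.00).
hole: A = −(44 × 22) = -968.00, centroid at (89.00, 28.00).
ΣA = 18232.00 mm²
ΣAx̄ = (19200.00)(120.00) + (-968.00)(89.00) = 2217848.00 mm³
ΣAȳ = (19200.00)(40.00) + (-968.00)(28.00) = 740896.00 mm³
x̄ = 2217848.00 / 18232.00 = 121.65 mm
ȳ = 740896.00 / 18232.00 = 40.64 mm

x̄ = 121.65 mm, ȳ = 40.64 mm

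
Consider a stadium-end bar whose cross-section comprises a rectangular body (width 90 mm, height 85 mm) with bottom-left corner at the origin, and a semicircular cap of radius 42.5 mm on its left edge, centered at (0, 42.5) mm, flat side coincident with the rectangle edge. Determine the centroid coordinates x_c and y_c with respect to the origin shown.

x_c = 27.95 mm, y_c = 42.50 mm

Part | A | x̄ᵢ | ȳᵢ | A·x̄ᵢ | A·ȳᵢ
rectangular body | 7650.00 | 45.00 | 42.50 | 344250.00 | 325125.00
semicircular end | 2837.25 | -18.04 | 42.50 | -51177.08 | 120583.16
Σ | 10487.25 |  |  | 293072.92 | 445708.16
x_c = 293072.92 / 10487.25 = 27.95 mm
y_c = 445708.16 / 10487.25 = 42.50 mm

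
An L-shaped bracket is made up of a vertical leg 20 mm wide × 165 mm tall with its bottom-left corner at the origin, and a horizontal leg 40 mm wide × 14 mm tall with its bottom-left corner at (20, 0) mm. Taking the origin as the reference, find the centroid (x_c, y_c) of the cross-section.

vertical leg: A = 20 × 165 = 3300.00, centroid at (10.00, 82.50).
horizontal leg: A = 40 × 14 = 560.00, centroid at (40.00, 7.00).
ΣA = 3860.00 mm²
ΣAx_c = (3300.00)(10.00) + (560.00)(40.00) = 55400.00 mm³
ΣAy_c = (3300.00)(82.50) + (560.00)(7.00) = 276170.00 mm³
x_c = 55400.00 / 3860.00 = 14.35 mm
y_c = 276170.00 / 3860.00 = 71.55 mm

x_c = 14.35 mm, y_c = 71.55 mm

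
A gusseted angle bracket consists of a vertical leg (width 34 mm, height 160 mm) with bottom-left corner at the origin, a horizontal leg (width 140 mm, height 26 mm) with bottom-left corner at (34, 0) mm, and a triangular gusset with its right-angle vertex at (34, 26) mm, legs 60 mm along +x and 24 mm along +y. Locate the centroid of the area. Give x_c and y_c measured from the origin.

x_c = 52.03 mm, y_c = 51.73 mm

Part | A | x̄ᵢ | ȳᵢ | A·x̄ᵢ | A·ȳᵢ
vertical leg | 5440.00 | 17.00 | 80.00 | 92480.00 | 435200.00
horizontal leg | 3640.00 | 104.00 | 13.00 | 378560.00 | 47320.00
gusset | 720.00 | 54.00 | 34.00 | 38880.00 | 24480.00
Σ | 9800.00 |  |  | 509920.00 | 507000.00
x_c = 509920.00 / 9800.00 = 52.03 mm
y_c = 507000.00 / 9800.00 = 51.73 mm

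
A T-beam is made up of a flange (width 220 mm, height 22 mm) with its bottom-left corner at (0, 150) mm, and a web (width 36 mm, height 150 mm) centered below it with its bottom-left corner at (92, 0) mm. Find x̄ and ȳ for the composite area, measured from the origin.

Part | A | x̄ᵢ | ȳᵢ | A·x̄ᵢ | A·ȳᵢ
web | 5400.00 | 110.00 | 75.00 | 594000.00 | 405000.00
flange | 4840.00 | 110.00 | 161.00 | 532400.00 | 779240.00
Σ | 10240.00 |  |  | 1126400.00 | 1184240.00
x̄ = 1126400.00 / 10240.00 = 110.00 mm
ȳ = 1184240.00 / 10240.00 = 115.65 mm

x̄ = 110.00 mm, ȳ = 115.65 mm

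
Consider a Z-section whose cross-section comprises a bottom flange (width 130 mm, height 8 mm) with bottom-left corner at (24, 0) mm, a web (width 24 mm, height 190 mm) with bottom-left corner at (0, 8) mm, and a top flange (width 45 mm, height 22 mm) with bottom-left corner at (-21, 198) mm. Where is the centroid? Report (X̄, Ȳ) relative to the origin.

X̄ = 22.57 mm, Ȳ = 103.30 mm

bottom flange: A = 130 × 8 = 1040.00, centroid at (89.00, 4.00).
web: A = 24 × 190 = 4560.00, centroid at (12.00, 103.00).
top flange: A = 45 × 22 = 990.00, centroid at (1.50, 209.00).
ΣA = 6590.00 mm²
ΣAX̄ = (1040.00)(89.00) + (4560.00)(12.00) + (990.00)(1.50) = 148765.00 mm³
ΣAȲ = (1040.00)(4.00) + (4560.00)(103.00) + (990.00)(209.00) = 680750.00 mm³
X̄ = 148765.00 / 6590.00 = 22.57 mm
Ȳ = 680750.00 / 6590.00 = 103.30 mm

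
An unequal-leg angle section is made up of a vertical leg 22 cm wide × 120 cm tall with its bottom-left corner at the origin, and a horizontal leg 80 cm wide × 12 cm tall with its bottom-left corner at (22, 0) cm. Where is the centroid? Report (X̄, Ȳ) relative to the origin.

X̄ = 24.60 cm, Ȳ = 45.60 cm

Part | A | x̄ᵢ | ȳᵢ | A·x̄ᵢ | A·ȳᵢ
vertical leg | 2640.00 | 11.00 | 60.00 | 29040.00 | 158400.00
horizontal leg | 960.00 | 62.00 | 6.00 | 59520.00 | 5760.00
Σ | 3600.00 |  |  | 88560.00 | 164160.00
X̄ = 88560.00 / 3600.00 = 24.60 cm
Ȳ = 164160.00 / 3600.00 = 45.60 cm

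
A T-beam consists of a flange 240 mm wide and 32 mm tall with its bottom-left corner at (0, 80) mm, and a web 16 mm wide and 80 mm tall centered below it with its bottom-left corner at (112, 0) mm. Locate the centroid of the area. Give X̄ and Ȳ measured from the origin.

X̄ = 120.00 mm, Ȳ = 88.00 mm

Part | A | x̄ᵢ | ȳᵢ | A·x̄ᵢ | A·ȳᵢ
web | 1280.00 | 120.00 | 40.00 | 153600.00 | 51200.00
flange | 7680.00 | 120.00 | 96.00 | 921600.00 | 737280.00
Σ | 8960.00 |  |  | 1075200.00 | 788480.00
X̄ = 1075200.00 / 8960.00 = 120.00 mm
Ȳ = 788480.00 / 8960.00 = 88.00 mm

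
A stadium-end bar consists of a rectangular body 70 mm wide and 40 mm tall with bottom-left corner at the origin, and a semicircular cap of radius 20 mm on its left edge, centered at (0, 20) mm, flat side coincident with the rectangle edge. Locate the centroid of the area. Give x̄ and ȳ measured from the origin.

x̄ = 27.03 mm, ȳ = 20.00 mm

rectangular body: A = 70 × 40 = 2800.00, centroid at (35.00, 20.00).
semicircular end: A = ½π·20² = 628.32, centroid at (-8.49, 20.00).
ΣA = 3428.32 mm²
ΣAx̄ = (2800.00)(35.00) + (628.32)(-8.49) = 92666.67 mm³
ΣAȳ = (2800.00)(20.00) + (628.32)(20.00) = 68566.37 mm³
x̄ = 92666.67 / 3428.32 = 27.03 mm
ȳ = 68566.37 / 3428.32 = 20.00 mm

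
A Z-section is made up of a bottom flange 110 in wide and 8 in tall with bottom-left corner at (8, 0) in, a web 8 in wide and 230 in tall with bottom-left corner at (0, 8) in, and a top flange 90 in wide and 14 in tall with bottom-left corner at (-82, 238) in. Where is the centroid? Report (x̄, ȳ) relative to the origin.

bottom flange: A = 110 × 8 = 880.00, centroid at (63.00, 4.00).
web: A = 8 × 230 = 1840.00, centroid at (4.00, 123.00).
top flange: A = 90 × 14 = 1260.00, centroid at (-37.00, 245.00).
ΣA = 3980.00 in², ΣAx̄ = 16180.00 in³, ΣAȳ = 538540.00 in³.
x̄ = 16180.00/3980.00 = 4.07 in; ȳ = 538540.00/3980.00 = 135.31 in.

x̄ = 4.07 in, ȳ = 135.31 in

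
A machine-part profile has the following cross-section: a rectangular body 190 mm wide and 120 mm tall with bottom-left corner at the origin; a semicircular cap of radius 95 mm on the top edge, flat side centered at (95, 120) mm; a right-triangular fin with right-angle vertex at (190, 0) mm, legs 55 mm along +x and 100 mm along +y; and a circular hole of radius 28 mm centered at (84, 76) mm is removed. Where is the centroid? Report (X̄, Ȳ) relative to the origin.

X̄ = 104.09 mm, Ȳ = 95.14 mm

Part | A | x̄ᵢ | ȳᵢ | A·x̄ᵢ | A·ȳᵢ
rectangular body | 22800.00 | 95.00 | 60.00 | 2166000.00 | 1368000.00
semicircular top | 14176.44 | 95.00 | 160.32 | 1346761.50 | 2272755.76
triangular fin | 2750.00 | 208.33 | 33.33 | 572916.67 | 91666.67
hole | -2463.01 | 84.00 | 76.00 | -206892.73 | -187188.66
Σ | 37263.43 |  |  | 3878785.44 | 3545233.77
X̄ = 3878785.44 / 37263.43 = 104.09 mm
Ȳ = 3545233.77 / 37263.43 = 95.14 mm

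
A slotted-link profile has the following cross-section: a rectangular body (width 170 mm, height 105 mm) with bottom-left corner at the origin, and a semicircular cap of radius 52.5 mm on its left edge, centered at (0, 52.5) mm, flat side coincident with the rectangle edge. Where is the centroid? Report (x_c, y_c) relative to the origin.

Part | A | x̄ᵢ | ȳᵢ | A·x̄ᵢ | A·ȳᵢ
rectangular body | 17850.00 | 85.00 | 52.50 | 1517250.00 | 937125.00
semicircular end | 4329.51 | -22.28 | 52.50 | -96468.75 | 227299.14
Σ | 22179.51 |  |  | 1420781.25 | 1164424.14
x_c = 1420781.25 / 22179.51 = 64.06 mm
y_c = 1164424.14 / 22179.51 = 52.50 mm

x_c = 64.06 mm, y_c = 52.50 mm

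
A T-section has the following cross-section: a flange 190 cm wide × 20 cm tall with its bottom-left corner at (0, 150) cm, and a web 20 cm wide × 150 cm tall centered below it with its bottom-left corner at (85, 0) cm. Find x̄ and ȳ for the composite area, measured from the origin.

x̄ = 95.00 cm, ȳ = 122.50 cm

Part | A | x̄ᵢ | ȳᵢ | A·x̄ᵢ | A·ȳᵢ
web | 3000.00 | 95.00 | 75.00 | 285000.00 | 225000.00
flange | 3800.00 | 95.00 | 160.00 | 361000.00 | 608000.00
Σ | 6800.00 |  |  | 646000.00 | 833000.00
x̄ = 646000.00 / 6800.00 = 95.00 cm
ȳ = 833000.00 / 6800.00 = 122.50 cm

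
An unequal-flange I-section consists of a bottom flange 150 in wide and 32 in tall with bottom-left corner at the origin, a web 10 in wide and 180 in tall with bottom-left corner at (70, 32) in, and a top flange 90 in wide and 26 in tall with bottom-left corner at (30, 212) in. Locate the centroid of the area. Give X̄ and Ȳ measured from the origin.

X̄ = 75.00 in, Ȳ = 92.05 in

bottom flange: A = 150 × 32 = 4800.00, centroid at (75.00, 16.00).
web: A = 10 × 180 = 1800.00, centroid at (75.00, 122.00).
top flange: A = 90 × 26 = 2340.00, centroid at (75.00, 225.00).
ΣA = 8940.00 in²
ΣAX̄ = (4800.00)(75.00) + (1800.00)(75.00) + (2340.00)(75.00) = 670500.00 in³
ΣAȲ = (4800.00)(16.00) + (1800.00)(122.00) + (2340.00)(225.00) = 822900.00 in³
X̄ = 670500.00 / 8940.00 = 75.00 in
Ȳ = 822900.00 / 8940.00 = 92.05 in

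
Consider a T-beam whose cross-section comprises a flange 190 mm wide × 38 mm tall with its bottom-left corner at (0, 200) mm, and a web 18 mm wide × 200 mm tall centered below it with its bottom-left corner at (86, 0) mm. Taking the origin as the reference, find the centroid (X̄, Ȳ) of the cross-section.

web: A = 18 × 200 = 3600.00, centroid at (95.00, 100.00).
flange: A = 190 × 38 = 7220.00, centroid at (95.00, 219.00).
ΣA = 10820.00 mm², ΣAX̄ = 1027900.00 mm³, ΣAȲ = 1941180.00 mm³.
X̄ = 1027900.00/10820.00 = 95.00 mm; Ȳ = 1941180.00/10820.00 = 179.41 mm.

X̄ = 95.00 mm, Ȳ = 179.41 mm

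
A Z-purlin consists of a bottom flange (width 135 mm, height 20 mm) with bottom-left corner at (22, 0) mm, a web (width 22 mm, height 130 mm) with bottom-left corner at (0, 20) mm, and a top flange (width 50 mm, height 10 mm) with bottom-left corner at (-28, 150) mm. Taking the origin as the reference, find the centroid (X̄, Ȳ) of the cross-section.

X̄ = 44.82 mm, Ȳ = 57.36 mm

bottom flange: A = 135 × 20 = 2700.00, centroid at (89.50, 10.00).
web: A = 22 × 130 = 2860.00, centroid at (11.00, 85.00).
top flange: A = 50 × 10 = 500.00, centroid at (-3.00, 155.00).
ΣA = 6060.00 mm²
ΣAX̄ = (2700.00)(89.50) + (2860.00)(11.00) + (500.00)(-3.00) = 271610.00 mm³
ΣAȲ = (2700.00)(10.00) + (2860.00)(85.00) + (500.00)(155.00) = 347600.00 mm³
X̄ = 271610.00 / 6060.00 = 44.82 mm
Ȳ = 347600.00 / 6060.00 = 57.36 mm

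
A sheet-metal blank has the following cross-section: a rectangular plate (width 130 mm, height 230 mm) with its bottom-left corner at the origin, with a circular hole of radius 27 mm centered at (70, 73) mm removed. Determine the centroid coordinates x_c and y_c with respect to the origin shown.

Part | A | x̄ᵢ | ȳᵢ | A·x̄ᵢ | A·ȳᵢ
plate | 29900.00 | 65.00 | 115.00 | 1943500.00 | 3438500.00
hole | -2290.22 | 70.00 | 73.00 | -160315.47 | -167186.14
Σ | 27609.78 |  |  | 1783184.53 | 3271313.86
x_c = 1783184.53 / 27609.78 = 64.59 mm
y_c = 3271313.86 / 27609.78 = 118.48 mm

x_c = 64.59 mm, y_c = 118.48 mm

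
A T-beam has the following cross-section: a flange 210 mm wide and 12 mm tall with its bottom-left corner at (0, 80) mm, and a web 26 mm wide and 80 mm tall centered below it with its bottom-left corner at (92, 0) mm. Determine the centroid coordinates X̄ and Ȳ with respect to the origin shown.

web: A = 26 × 80 = 2080.00, centroid at (105.00, 40.00).
flange: A = 210 × 12 = 2520.00, centroid at (105.00, 86.00).
ΣA = 4600.00 mm²
ΣAX̄ = (2080.00)(105.00) + (2520.00)(105.00) = 483000.00 mm³
ΣAȲ = (2080.00)(40.00) + (2520.00)(86.00) = 299920.00 mm³
X̄ = 483000.00 / 4600.00 = 105.00 mm
Ȳ = 299920.00 / 4600.00 = 65.20 mm

X̄ = 105.00 mm, Ȳ = 65.20 mm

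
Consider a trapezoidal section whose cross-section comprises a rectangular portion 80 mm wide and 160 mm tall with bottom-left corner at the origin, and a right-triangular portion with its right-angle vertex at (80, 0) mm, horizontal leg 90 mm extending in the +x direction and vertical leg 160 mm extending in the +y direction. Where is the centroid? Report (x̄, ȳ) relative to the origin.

rectangular portion: A = 80 × 160 = 12800.00, centroid at (40.00, 80.00).
triangular portion: A = ½·90·160 = 7200.00, centroid at (110.00, 53.33).
ΣA = 20000.00 mm², ΣAx̄ = 1304000.00 mm³, ΣAȳ = 1408000.00 mm³.
x̄ = 1304000.00/20000.00 = 65.20 mm; ȳ = 1408000.00/20000.00 = 70.40 mm.

x̄ = 65.20 mm, ȳ = 70.40 mm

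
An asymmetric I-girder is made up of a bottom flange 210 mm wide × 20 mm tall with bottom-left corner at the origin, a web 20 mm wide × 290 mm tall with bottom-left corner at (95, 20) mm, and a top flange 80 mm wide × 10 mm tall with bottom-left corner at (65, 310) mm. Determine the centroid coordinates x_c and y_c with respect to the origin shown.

bottom flange: A = 210 × 20 = 4200.00, centroid at (105.00, 10.00).
web: A = 20 × 290 = 5800.00, centroid at (105.00, 165.00).
top flange: A = 80 × 10 = 800.00, centroid at (105.00, 315.00).
ΣA = 10800.00 mm²
ΣAx_c = (4200.00)(105.00) + (5800.00)(105.00) + (800.00)(105.00) = 1134000.00 mm³
ΣAy_c = (4200.00)(10.00) + (5800.00)(165.00) + (800.00)(315.00) = 1251000.00 mm³
x_c = 1134000.00 / 10800.00 = 105.00 mm
y_c = 1251000.00 / 10800.00 = 115.83 mm

x_c = 105.00 mm, y_c = 115.83 mm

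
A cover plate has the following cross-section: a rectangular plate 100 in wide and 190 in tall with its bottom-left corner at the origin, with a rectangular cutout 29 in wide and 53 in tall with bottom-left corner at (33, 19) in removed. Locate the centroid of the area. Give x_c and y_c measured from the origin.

Part | A | x̄ᵢ | ȳᵢ | A·x̄ᵢ | A·ȳᵢ
plate | 19000.00 | 50.00 | 95.00 | 950000.00 | 1805000.00
hole | -1537.00 | 47.50 | 45.50 | -73007.50 | -69933.50
Σ | 17463.00 |  |  | 876992.50 | 1735066.50
x_c = 876992.50 / 17463.00 = 50.22 in
y_c = 1735066.50 / 17463.00 = 99.36 in

x_c = 50.22 in, y_c = 99.36 in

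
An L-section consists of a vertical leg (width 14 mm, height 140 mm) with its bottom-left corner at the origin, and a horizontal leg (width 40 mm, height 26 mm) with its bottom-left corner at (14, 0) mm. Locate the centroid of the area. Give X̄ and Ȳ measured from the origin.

vertical leg: A = 14 × 140 = 1960.00, centroid at (7.00, 70.00).
horizontal leg: A = 40 × 26 = 1040.00, centroid at (34.00, 13.00).
ΣA = 3000.00 mm², ΣAX̄ = 49080.00 mm³, ΣAȲ = 150720.00 mm³.
X̄ = 49080.00/3000.00 = 16.36 mm; Ȳ = 150720.00/3000.00 = 50.24 mm.

X̄ = 16.36 mm, Ȳ = 50.24 mm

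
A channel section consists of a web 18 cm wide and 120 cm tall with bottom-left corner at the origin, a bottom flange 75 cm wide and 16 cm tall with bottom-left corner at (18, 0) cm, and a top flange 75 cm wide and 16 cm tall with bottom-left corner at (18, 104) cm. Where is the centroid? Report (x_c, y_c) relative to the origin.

x_c = 33.47 cm, y_c = 60.00 cm

web: A = 18 × 120 = 2160.00, centroid at (9.00, 60.00).
bottom flange: A = 75 × 16 = 1200.00, centroid at (55.50, 8.00).
top flange: A = 75 × 16 = 1200.00, centroid at (55.50, 112.00).
ΣA = 4560.00 cm², ΣAx_c = 152640.00 cm³, ΣAy_c = 273600.00 cm³.
x_c = 152640.00/4560.00 = 33.47 cm; y_c = 273600.00/4560.00 = 60.00 cm.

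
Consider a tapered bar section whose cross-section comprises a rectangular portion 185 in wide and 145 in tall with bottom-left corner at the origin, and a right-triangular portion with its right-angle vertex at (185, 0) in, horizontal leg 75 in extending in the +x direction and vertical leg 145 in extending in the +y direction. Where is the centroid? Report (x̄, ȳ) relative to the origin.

rectangular portion: A = 185 × 145 = 26825.00, centroid at (92.50, 72.50).
triangular portion: A = ½·75·145 = 5437.50, centroid at (210.00, 48.33).
ΣA = 32262.50 in², ΣAx̄ = 3623187.50 in³, ΣAȳ = 2207625.00 in³.
x̄ = 3623187.50/32262.50 = 112.30 in; ȳ = 2207625.00/32262.50 = 68.43 in.

x̄ = 112.30 in, ȳ = 68.43 in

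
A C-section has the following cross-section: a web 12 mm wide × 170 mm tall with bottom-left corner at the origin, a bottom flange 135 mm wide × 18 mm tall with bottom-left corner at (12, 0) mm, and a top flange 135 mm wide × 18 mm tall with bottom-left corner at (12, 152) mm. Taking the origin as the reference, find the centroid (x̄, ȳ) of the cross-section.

x̄ = 57.77 mm, ȳ = 85.00 mm

Part | A | x̄ᵢ | ȳᵢ | A·x̄ᵢ | A·ȳᵢ
web | 2040.00 | 6.00 | 85.00 | 12240.00 | 173400.00
bottom flange | 2430.00 | 79.50 | 9.00 | 193185.00 | 21870.00
top flange | 2430.00 | 79.50 | 161.00 | 193185.00 | 391230.00
Σ | 6900.00 |  |  | 398610.00 | 586500.00
x̄ = 398610.00 / 6900.00 = 57.77 mm
ȳ = 586500.00 / 6900.00 = 85.00 mm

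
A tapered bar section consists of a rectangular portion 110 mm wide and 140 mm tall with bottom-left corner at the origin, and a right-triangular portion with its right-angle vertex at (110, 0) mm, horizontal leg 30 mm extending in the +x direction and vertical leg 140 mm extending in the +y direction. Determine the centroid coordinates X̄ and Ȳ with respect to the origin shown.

X̄ = 62.80 mm, Ȳ = 67.20 mm

rectangular portion: A = 110 × 140 = 15400.00, centroid at (55.00, 70.00).
triangular portion: A = ½·30·140 = 2100.00, centroid at (120.00, 46.67).
ΣA = 17500.00 mm²
ΣAX̄ = (15400.00)(55.00) + (2100.00)(120.00) = 1099000.00 mm³
ΣAȲ = (15400.00)(70.00) + (2100.00)(46.67) = 1176000.00 mm³
X̄ = 1099000.00 / 17500.00 = 62.80 mm
Ȳ = 1176000.00 / 17500.00 = 67.20 mm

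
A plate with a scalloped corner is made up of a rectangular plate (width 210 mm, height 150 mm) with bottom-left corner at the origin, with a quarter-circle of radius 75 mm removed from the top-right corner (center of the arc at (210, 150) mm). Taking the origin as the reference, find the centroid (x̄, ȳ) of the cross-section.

x̄ = 93.06 mm, ȳ = 67.96 mm

plate: A = 210 × 150 = 31500.00, centroid at (105.00, 75.00).
removed quarter-circle: A = −¼π·75² = -4417.86, centroid at (178.17, 118.17).
ΣA = 27082.14 mm²
ΣAx̄ = (31500.00)(105.00) + (-4417.86)(178.17) = 2520373.42 mm³
ΣAȳ = (31500.00)(75.00) + (-4417.86)(118.17) = 1840445.30 mm³
x̄ = 2520373.42 / 27082.14 = 93.06 mm
ȳ = 1840445.30 / 27082.14 = 67.96 mm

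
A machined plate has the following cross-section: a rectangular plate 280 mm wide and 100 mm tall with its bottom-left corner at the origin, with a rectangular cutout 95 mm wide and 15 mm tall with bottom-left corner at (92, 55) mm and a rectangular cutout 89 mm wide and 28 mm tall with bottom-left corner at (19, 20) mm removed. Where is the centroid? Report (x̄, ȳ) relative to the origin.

x̄ = 147.95 mm, ȳ = 50.92 mm

plate: A = 280 × 100 = 28000.00, centroid at (140.00, 50.00).
hole 1: A = −(95 × 15) = -1425.00, centroid at (139.50, 62.50).
hole 2: A = −(89 × 28) = -2492.00, centroid at (63.50, 34.00).
ΣA = 24083.00 mm², ΣAx̄ = 3562970.50 mm³, ΣAȳ = 1226209.50 mm³.
x̄ = 3562970.50/24083.00 = 147.95 mm; ȳ = 1226209.50/24083.00 = 50.92 mm.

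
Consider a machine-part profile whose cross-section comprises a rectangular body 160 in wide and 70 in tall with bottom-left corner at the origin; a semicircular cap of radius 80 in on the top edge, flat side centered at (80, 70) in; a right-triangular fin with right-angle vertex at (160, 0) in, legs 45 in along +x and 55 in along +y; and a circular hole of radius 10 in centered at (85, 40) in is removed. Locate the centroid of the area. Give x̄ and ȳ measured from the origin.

x̄ = 85.23 in, ȳ = 65.26 in

rectangular body: A = 160 × 70 = 11200.00, centroid at (80.00, 35.00).
semicircular top: A = ½π·80² = 10053.10, centroid at (80.00, 103.95).
triangular fin: A = ½·45·55 = 1237.50, centroid at (175.00, 18.33).
hole: A = −π·10² = -314.16, centroid at (85.00, 40.00).
ΣA = 22176.44 in², ΣAx̄ = 1890106.68 in³, ΣAȳ = 1447171.22 in³.
x̄ = 1890106.68/22176.44 = 85.23 in; ȳ = 1447171.22/22176.44 = 65.26 in.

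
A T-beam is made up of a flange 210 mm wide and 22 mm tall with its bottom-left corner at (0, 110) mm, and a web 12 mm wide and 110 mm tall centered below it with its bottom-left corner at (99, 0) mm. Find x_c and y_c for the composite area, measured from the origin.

web: A = 12 × 110 = 1320.00, centroid at (105.00, 55.00).
flange: A = 210 × 22 = 4620.00, centroid at (105.00, 121.00).
ΣA = 5940.00 mm², ΣAx_c = 623700.00 mm³, ΣAy_c = 631620.00 mm³.
x_c = 623700.00/5940.00 = 105.00 mm; y_c = 631620.00/5940.00 = 106.33 mm.

x_c = 105.00 mm, y_c = 106.33 mm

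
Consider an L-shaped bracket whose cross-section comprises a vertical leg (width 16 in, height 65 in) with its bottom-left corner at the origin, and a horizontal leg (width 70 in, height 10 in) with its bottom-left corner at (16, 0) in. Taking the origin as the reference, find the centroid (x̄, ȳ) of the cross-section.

x̄ = 25.30 in, ȳ = 21.44 in

Part | A | x̄ᵢ | ȳᵢ | A·x̄ᵢ | A·ȳᵢ
vertical leg | 1040.00 | 8.00 | 32.50 | 8320.00 | 33800.00
horizontal leg | 700.00 | 51.00 | 5.00 | 35700.00 | 3500.00
Σ | 1740.00 |  |  | 44020.00 | 37300.00
x̄ = 44020.00 / 1740.00 = 25.30 in
ȳ = 37300.00 / 1740.00 = 21.44 in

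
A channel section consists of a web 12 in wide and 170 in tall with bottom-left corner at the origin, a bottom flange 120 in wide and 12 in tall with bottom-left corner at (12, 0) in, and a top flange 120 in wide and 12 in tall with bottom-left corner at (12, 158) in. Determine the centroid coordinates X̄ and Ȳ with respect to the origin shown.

X̄ = 44.63 in, Ȳ = 85.00 in

Part | A | x̄ᵢ | ȳᵢ | A·x̄ᵢ | A·ȳᵢ
web | 2040.00 | 6.00 | 85.00 | 12240.00 | 173400.00
bottom flange | 1440.00 | 72.00 | 6.00 | 103680.00 | 8640.00
top flange | 1440.00 | 72.00 | 164.00 | 103680.00 | 236160.00
Σ | 4920.00 |  |  | 219600.00 | 418200.00
X̄ = 219600.00 / 4920.00 = 44.63 in
Ȳ = 418200.00 / 4920.00 = 85.00 in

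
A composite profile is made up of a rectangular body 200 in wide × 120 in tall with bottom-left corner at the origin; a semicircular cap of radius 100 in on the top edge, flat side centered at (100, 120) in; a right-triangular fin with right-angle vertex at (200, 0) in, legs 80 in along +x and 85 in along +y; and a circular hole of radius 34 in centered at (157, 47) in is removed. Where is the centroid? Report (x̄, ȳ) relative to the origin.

x̄ = 105.67 in, ȳ = 99.23 in

Part | A | x̄ᵢ | ȳᵢ | A·x̄ᵢ | A·ȳᵢ
rectangular body | 24000.00 | 100.00 | 60.00 | 2400000.00 | 1440000.00
semicircular top | 15707.96 | 100.00 | 162.44 | 1570796.33 | 2551622.26
triangular fin | 3400.00 | 226.67 | 28.33 | 770666.67 | 96333.33
hole | -3631.68 | 157.00 | 47.00 | -570173.93 | -170689.01
Σ | 39476.28 |  |  | 4171289.06 | 3917266.58
x̄ = 4171289.06 / 39476.28 = 105.67 in
ȳ = 3917266.58 / 39476.28 = 99.23 in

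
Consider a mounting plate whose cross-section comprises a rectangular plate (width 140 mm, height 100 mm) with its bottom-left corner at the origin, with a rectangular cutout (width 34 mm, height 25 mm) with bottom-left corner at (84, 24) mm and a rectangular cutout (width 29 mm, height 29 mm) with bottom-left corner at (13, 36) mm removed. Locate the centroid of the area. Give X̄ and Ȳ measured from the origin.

X̄ = 70.76 mm, Ȳ = 50.90 mm

plate: A = 140 × 100 = 14000.00, centroid at (70.00, 50.00).
hole 1: A = −(34 × 25) = -850.00, centroid at (101.00, 36.50).
hole 2: A = −(29 × 29) = -841.00, centroid at (27.50, 50.50).
ΣA = 12309.00 mm²
ΣAX̄ = (14000.00)(70.00) + (-850.00)(101.00) + (-841.00)(27.50) = 871022.50 mm³
ΣAȲ = (14000.00)(50.00) + (-850.00)(36.50) + (-841.00)(50.50) = 626504.50 mm³
X̄ = 871022.50 / 12309.00 = 70.76 mm
Ȳ = 626504.50 / 12309.00 = 50.90 mm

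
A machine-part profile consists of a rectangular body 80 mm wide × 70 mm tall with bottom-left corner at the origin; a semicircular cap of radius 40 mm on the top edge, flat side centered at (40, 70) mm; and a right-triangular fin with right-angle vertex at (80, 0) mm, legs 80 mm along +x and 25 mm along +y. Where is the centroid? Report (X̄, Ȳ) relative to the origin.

X̄ = 47.32 mm, Ȳ = 46.41 mm

rectangular body: A = 80 × 70 = 5600.00, centroid at (40.00, 35.00).
semicircular top: A = ½π·40² = 2513.27, centroid at (40.00, 86.98).
triangular fin: A = ½·80·25 = 1000.00, centroid at (106.67, 8.33).
ΣA = 9113.27 mm²
ΣAX̄ = (5600.00)(40.00) + (2513.27)(40.00) + (1000.00)(106.67) = 431197.63 mm³
ΣAȲ = (5600.00)(35.00) + (2513.27)(86.98) + (1000.00)(8.33) = 422929.19 mm³
X̄ = 431197.63 / 9113.27 = 47.32 mm
Ȳ = 422929.19 / 9113.27 = 46.41 mm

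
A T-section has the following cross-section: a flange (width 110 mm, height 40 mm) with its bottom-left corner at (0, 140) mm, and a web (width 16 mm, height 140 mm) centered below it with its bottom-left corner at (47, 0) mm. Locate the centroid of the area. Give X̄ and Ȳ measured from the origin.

web: A = 16 × 140 = 2240.00, centroid at (55.00, 70.00).
flange: A = 110 × 40 = 4400.00, centroid at (55.00, 160.00).
ΣA = 6640.00 mm², ΣAX̄ = 365200.00 mm³, ΣAȲ = 860800.00 mm³.
X̄ = 365200.00/6640.00 = 55.00 mm; Ȳ = 860800.00/6640.00 = 129.64 mm.

X̄ = 55.00 mm, Ȳ = 129.64 mm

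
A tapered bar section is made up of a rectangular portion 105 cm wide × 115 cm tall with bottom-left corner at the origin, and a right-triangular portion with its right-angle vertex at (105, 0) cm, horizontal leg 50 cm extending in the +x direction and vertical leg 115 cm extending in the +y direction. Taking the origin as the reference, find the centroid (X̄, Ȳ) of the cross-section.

X̄ = 65.80 cm, Ȳ = 53.81 cm

Part | A | x̄ᵢ | ȳᵢ | A·x̄ᵢ | A·ȳᵢ
rectangular portion | 12075.00 | 52.50 | 57.50 | 633937.50 | 694312.50
triangular portion | 2875.00 | 121.67 | 38.33 | 349791.67 | 110208.33
Σ | 14950.00 |  |  | 983729.17 | 804520.83
X̄ = 983729.17 / 14950.00 = 65.80 cm
Ȳ = 804520.83 / 14950.00 = 53.81 cm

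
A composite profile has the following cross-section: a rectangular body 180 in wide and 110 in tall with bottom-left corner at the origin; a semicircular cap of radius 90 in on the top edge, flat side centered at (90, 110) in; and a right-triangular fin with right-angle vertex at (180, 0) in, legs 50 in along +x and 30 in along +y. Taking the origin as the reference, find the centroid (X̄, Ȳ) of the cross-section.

rectangular body: A = 180 × 110 = 19800.00, centroid at (90.00, 55.00).
semicircular top: A = ½π·90² = 12723.45, centroid at (90.00, 148.20).
triangular fin: A = ½·50·30 = 750.00, centroid at (196.67, 10.00).
ΣA = 33273.45 in²
ΣAX̄ = (19800.00)(90.00) + (12723.45)(90.00) + (750.00)(196.67) = 3074610.52 in³
ΣAȲ = (19800.00)(55.00) + (12723.45)(148.20) + (750.00)(10.00) = 2982079.53 in³
X̄ = 3074610.52 / 33273.45 = 92.40 in
Ȳ = 2982079.53 / 33273.45 = 89.62 in

X̄ = 92.40 in, Ȳ = 89.62 in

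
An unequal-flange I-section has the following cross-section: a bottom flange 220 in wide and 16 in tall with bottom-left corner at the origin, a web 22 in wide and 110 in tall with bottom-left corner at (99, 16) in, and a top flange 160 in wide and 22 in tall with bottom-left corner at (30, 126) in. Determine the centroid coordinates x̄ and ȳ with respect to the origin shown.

x̄ = 110.00 in, ȳ = 72.12 in

bottom flange: A = 220 × 16 = 3520.00, centroid at (110.00, 8.00).
web: A = 22 × 110 = 2420.00, centroid at (110.00, 71.00).
top flange: A = 160 × 22 = 3520.00, centroid at (110.00, 137.00).
ΣA = 9460.00 in²
ΣAx̄ = (3520.00)(110.00) + (2420.00)(110.00) + (3520.00)(110.00) = 1040600.00 in³
ΣAȳ = (3520.00)(8.00) + (2420.00)(71.00) + (3520.00)(137.00) = 682220.00 in³
x̄ = 1040600.00 / 9460.00 = 110.00 in
ȳ = 682220.00 / 9460.00 = 72.12 in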